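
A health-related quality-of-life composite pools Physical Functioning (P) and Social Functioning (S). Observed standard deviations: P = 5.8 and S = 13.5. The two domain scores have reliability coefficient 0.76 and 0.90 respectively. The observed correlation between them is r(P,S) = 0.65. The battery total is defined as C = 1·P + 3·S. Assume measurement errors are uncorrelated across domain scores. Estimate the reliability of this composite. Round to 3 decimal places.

0.913

Var(C) = 5.8² + 3²·13.5² + 2·[3·5.8·13.5·0.65] = 1673.89 + 305.37 = 1979.26.
Because errors are independent across components, Cov(Tᵢ,Tⱼ) = Cov(Xᵢ,Xⱼ); the off-diagonal part of the true-score variance is the same as above.
True-score variance = [5.8²·0.76 + 3²·13.5²·0.90] + 305.37 = 1501.79 + 305.37 = 1807.16.
Reliability = 1807.16 / 1979.26 = 0.913.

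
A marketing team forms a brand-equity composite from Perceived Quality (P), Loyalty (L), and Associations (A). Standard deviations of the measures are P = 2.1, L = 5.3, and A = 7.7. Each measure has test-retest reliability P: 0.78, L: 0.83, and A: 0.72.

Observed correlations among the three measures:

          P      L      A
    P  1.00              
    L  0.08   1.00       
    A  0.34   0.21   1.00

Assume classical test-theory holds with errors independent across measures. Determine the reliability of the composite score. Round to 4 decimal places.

Var(P+L+A) = 2.1² + 5.3² + 7.7² + 2·[2.1·5.3·0.08 + 2.1·7.7·0.34 + 5.3·7.7·0.21] = 91.79 + 29.9166 = 121.707.
With uncorrelated errors the cross-covariances are all true-score covariance, so they carry over unchanged; only the diagonal terms shrink to ρᵢσᵢ².
True-score variance = [2.1²·0.78 + 5.3²·0.83 + 7.7²·0.72] + 29.9166 = 69.4433 + 29.9166 = 99.3599.
Reliability = 99.3599 / 121.707 = 0.8164.

0.8164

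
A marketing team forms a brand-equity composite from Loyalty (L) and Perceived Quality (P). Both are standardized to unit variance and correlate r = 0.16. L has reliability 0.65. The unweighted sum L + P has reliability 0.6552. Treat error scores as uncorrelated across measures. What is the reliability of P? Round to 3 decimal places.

Var(L+P) = 2 + 2·0.16 = 2.320.
True-score variance = ρ_L + ρ_P + 2·0.16, so 0.6552 = (0.65 + ρ_P + 0.32) / 2.320.
ρ_P = 0.6552·2.320 − 0.65 − 0.32 = 0.550.

0.550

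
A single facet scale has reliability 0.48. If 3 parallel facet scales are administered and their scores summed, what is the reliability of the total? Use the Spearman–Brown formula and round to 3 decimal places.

ρ_k = kρ / (1 + (k−1)ρ) = 3·0.48 / (1 + 2·0.48) = 1.440 / 1.960 = 0.735.

0.735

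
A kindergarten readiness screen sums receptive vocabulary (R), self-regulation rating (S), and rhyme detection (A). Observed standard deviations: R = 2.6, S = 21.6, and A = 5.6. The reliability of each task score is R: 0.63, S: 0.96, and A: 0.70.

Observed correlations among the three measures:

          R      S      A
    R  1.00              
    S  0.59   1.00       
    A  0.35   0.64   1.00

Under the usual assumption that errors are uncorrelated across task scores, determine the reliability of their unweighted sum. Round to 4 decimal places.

0.9585

Var(R+S+A) = 2.6² + 21.6² + 5.6² + 2·[2.6·21.6·0.59 + 2.6·5.6·0.35 + 21.6·5.6·0.64] = 504.68 + 231.29 = 735.97.
With uncorrelated errors the cross-covariances are all true-score covariance, so they carry over unchanged; only the diagonal terms shrink to ρᵢσᵢ².
True-score variance = [2.6²·0.63 + 21.6²·0.96 + 5.6²·0.70] + 231.29 = 474.108 + 231.29 = 705.398.
Reliability = 705.398 / 735.97 = 0.9585.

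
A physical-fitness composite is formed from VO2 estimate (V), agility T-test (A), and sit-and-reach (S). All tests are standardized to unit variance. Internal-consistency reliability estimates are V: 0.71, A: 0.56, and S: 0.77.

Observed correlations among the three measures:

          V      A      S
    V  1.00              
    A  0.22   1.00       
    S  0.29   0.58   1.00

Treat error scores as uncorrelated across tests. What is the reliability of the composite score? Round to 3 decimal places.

Var(V+A+S) = 3 + 2·[0.22 + 0.29 + 0.58] = 3 + 2.18 = 5.18.
Under uncorrelated errors the observed covariances equal the true-score covariances, so only the own-variance terms attenuate.
True-score variance = [0.71 + 0.56 + 0.77] + 2.18 = 2.04 + 2.18 = 4.22.
Reliability = 4.22 / 5.18 = 0.815.

0.815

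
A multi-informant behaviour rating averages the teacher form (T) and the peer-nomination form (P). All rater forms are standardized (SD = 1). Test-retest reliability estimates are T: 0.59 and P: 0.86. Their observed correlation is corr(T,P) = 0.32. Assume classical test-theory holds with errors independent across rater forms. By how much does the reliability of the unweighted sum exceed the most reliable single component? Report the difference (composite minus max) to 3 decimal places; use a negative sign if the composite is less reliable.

-0.068

Var(sum) = 2 + 0.64 = 2.64; true-score variance = 1.45 + 0.64 = 2.09; composite reliability = 0.7917.
Max component reliability = 0.8600.
Difference = 0.7917 − 0.8600 = -0.068.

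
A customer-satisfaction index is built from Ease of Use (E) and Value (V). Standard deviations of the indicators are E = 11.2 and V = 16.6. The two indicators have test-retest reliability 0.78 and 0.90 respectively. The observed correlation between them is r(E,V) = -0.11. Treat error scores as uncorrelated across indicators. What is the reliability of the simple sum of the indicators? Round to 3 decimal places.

0.847

Var(E+V) = 11.2² + 16.6² + 2·[11.2·16.6·(-0.11)] = 401 − 40.9024 = 360.098.
With uncorrelated errors the cross-covariances are all true-score covariance, so they carry over unchanged; only the diagonal terms shrink to ρᵢσᵢ².
True-score variance = [11.2²·0.78 + 16.6²·0.90] − 40.9024 = 345.847 − 40.9024 = 304.945.
Reliability = 304.945 / 360.098 = 0.847.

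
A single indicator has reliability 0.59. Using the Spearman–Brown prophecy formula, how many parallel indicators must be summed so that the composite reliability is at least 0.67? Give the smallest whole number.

2

k ≥ ρ*(1−ρ₁)/(ρ₁(1−ρ*)) = 0.67·0.41 / (0.59·0.33) = 1.411.
Smallest integer k = 2.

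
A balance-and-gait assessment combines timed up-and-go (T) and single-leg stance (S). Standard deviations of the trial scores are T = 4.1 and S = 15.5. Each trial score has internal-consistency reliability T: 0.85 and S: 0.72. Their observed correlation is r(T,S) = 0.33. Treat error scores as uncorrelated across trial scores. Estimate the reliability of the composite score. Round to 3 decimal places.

0.767

Var(T+S) = 4.1² + 15.5² + 2·[4.1·15.5·0.33] = 257.06 + 41.943 = 299.003.
Under uncorrelated errors the observed covariances equal the true-score covariances, so only the own-variance terms attenuate.
True-score variance = [4.1²·0.85 + 15.5²·0.72] + 41.943 = 187.268 + 41.943 = 229.212.
Reliability = 229.212 / 299.003 = 0.767.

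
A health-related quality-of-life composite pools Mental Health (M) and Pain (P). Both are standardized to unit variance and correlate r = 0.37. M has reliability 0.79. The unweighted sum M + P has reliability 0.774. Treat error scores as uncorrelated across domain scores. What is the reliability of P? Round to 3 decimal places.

Var(M+P) = 2 + 2·0.37 = 2.740.
True-score variance = ρ_M + ρ_P + 2·0.37, so 0.774 = (0.79 + ρ_P + 0.74) / 2.740.
ρ_P = 0.774·2.740 − 0.79 − 0.74 = 0.591.

0.591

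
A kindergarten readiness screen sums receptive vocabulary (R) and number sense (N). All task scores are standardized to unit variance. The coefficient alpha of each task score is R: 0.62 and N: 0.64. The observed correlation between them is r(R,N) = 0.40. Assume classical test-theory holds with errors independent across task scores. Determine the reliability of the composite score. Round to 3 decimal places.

Var(R+N) = 2 + 2·[0.40] = 2 + 0.8 = 2.8.
With uncorrelated errors the cross-covariances are all true-score covariance, so they carry over unchanged; only the diagonal terms shrink to ρᵢσᵢ².
True-score variance = [0.62 + 0.64] + 0.8 = 1.26 + 0.8 = 2.06.
Reliability = 2.06 / 2.8 = 0.736.

0.736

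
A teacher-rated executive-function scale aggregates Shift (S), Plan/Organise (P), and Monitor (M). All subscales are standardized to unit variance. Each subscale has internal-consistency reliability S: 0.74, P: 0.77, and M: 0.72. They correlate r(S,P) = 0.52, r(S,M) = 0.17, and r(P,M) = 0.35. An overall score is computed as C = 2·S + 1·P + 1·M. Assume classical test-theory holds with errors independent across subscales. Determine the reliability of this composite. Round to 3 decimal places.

0.836

Var(C) = 2² + 1 + 1 + 2·[2·0.52 + 2·0.17 + 0.35] = 6 + 3.46 = 9.46.
Under uncorrelated errors the observed covariances equal the true-score covariances, so only the own-variance terms attenuate.
True-score variance = [2²·0.74 + 0.77 + 0.72] + 3.46 = 4.45 + 3.46 = 7.91.
Reliability = 7.91 / 9.46 = 0.836.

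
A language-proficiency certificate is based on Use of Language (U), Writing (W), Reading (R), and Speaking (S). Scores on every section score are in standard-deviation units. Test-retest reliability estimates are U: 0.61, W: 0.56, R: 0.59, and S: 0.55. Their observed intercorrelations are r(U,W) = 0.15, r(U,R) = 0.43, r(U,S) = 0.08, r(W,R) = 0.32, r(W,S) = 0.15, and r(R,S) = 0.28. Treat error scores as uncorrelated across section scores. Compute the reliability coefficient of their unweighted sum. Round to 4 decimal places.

Var(U+W+R+S) = 4 + 2·[0.15 + 0.43 + 0.08 + 0.32 + 0.15 + 0.28] = 4 + 2.82 = 6.82.
Because errors are independent across components, Cov(Tᵢ,Tⱼ) = Cov(Xᵢ,Xⱼ); the off-diagonal part of the true-score variance is the same as above.
True-score variance = [0.61 + 0.56 + 0.59 + 0.55] + 2.82 = 2.31 + 2.82 = 5.13.
Reliability = 5.13 / 6.82 = 0.7522.

0.7522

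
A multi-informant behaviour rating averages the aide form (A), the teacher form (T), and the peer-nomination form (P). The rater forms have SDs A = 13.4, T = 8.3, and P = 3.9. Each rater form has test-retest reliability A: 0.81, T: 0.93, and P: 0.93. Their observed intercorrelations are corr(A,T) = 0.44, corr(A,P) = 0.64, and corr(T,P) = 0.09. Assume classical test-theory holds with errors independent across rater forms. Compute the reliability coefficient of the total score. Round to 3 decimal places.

0.908

Var(A+T+P) = 13.4² + 8.3² + 3.9² + 2·[13.4·8.3·0.44 + 13.4·3.9·0.64 + 8.3·3.9·0.09] = 263.66 + 170.593 = 434.253.
With uncorrelated errors the cross-covariances are all true-score covariance, so they carry over unchanged; only the diagonal terms shrink to ρᵢσᵢ².
True-score variance = [13.4²·0.81 + 8.3²·0.93 + 3.9²·0.93] + 170.593 = 223.657 + 170.593 = 394.25.
Reliability = 394.25 / 434.253 = 0.908.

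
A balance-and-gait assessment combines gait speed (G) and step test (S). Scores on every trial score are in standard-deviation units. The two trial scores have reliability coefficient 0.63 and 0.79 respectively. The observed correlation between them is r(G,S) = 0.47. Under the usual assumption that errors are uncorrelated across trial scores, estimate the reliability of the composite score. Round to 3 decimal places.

Var(G+S) = 2 + 2·[0.47] = 2 + 0.94 = 2.94.
Because errors are independent across components, Cov(Tᵢ,Tⱼ) = Cov(Xᵢ,Xⱼ); the off-diagonal part of the true-score variance is the same as above.
True-score variance = [0.63 + 0.79] + 0.94 = 1.42 + 0.94 = 2.36.
Reliability = 2.36 / 2.94 = 0.803.

0.803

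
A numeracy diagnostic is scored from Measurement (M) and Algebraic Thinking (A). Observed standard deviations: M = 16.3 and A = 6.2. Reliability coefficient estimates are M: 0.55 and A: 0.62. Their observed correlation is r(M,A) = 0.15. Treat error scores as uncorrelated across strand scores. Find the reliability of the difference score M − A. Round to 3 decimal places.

0.510

Var(M−A) = 16.3² + 6.2² − 2·16.3·6.2·0.15 = 304.13 − 30.318 = 273.812.
Because errors are independent across components, Cov(Tᵢ,Tⱼ) = Cov(Xᵢ,Xⱼ); the off-diagonal part of the true-score variance is the same as above.
True-score variance = [16.3²·0.55 + 6.2²·0.62] − 30.318 = 169.962 − 30.318 = 139.644.
Reliability = 139.644 / 273.812 = 0.510.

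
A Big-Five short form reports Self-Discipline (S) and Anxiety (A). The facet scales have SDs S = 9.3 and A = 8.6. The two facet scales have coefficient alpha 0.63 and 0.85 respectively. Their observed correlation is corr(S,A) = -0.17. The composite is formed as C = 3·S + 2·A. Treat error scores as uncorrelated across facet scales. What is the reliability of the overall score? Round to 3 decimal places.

Var(C) = 3²·9.3² + 2²·8.6² + 2·[6·9.3·8.6·(-0.17)] = 1074.25 − 163.159 = 911.091.
With uncorrelated errors the cross-covariances are all true-score covariance, so they carry over unchanged; only the diagonal terms shrink to ρᵢσᵢ².
True-score variance = [3²·9.3²·0.63 + 2²·8.6²·0.85] − 163.159 = 741.862 − 163.159 = 578.703.
Reliability = 578.703 / 911.091 = 0.635.

0.635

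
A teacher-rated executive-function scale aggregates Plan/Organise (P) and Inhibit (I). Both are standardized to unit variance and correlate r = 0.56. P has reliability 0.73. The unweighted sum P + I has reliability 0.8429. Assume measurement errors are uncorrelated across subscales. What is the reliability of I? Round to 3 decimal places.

Var(P+I) = 2 + 2·0.56 = 3.120.
True-score variance = ρ_P + ρ_I + 2·0.56, so 0.8429 = (0.73 + ρ_I + 1.12) / 3.120.
ρ_I = 0.8429·3.120 − 0.73 − 1.12 = 0.780.

0.780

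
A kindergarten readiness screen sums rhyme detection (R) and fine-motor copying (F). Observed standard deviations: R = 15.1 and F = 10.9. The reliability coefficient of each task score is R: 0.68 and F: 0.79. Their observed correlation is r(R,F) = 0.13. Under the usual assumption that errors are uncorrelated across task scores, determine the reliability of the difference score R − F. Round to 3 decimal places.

Var(R−F) = 15.1² + 10.9² − 2·15.1·10.9·0.13 = 346.82 − 42.7934 = 304.027.
With uncorrelated errors the cross-covariances are all true-score covariance, so they carry over unchanged; only the diagonal terms shrink to ρᵢσᵢ².
True-score variance = [15.1²·0.68 + 10.9²·0.79] − 42.7934 = 248.907 − 42.7934 = 206.113.
Reliability = 206.113 / 304.027 = 0.678.

0.678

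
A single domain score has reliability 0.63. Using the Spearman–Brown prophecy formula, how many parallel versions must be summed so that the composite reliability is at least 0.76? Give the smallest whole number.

k ≥ ρ*(1−ρ₁)/(ρ₁(1−ρ*)) = 0.76·0.37 / (0.63·0.24) = 1.860.
Smallest integer k = 2.

2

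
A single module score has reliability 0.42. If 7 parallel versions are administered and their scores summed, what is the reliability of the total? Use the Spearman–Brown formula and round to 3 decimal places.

ρ_k = kρ / (1 + (k−1)ρ) = 7·0.42 / (1 + 6·0.42) = 2.940 / 3.520 = 0.835.

0.835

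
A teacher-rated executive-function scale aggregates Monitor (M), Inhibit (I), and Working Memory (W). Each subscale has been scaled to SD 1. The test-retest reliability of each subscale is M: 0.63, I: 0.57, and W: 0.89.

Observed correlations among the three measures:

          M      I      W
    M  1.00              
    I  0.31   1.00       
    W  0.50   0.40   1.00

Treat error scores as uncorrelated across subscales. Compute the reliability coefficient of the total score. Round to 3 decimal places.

Var(M+I+W) = 3 + 2·[0.31 + 0.50 + 0.40] = 3 + 2.42 = 5.42.
Because errors are independent across components, Cov(Tᵢ,Tⱼ) = Cov(Xᵢ,Xⱼ); the off-diagonal part of the true-score variance is the same as above.
True-score variance = [0.63 + 0.57 + 0.89] + 2.42 = 2.09 + 2.42 = 4.51.
Reliability = 4.51 / 5.42 = 0.832.

0.832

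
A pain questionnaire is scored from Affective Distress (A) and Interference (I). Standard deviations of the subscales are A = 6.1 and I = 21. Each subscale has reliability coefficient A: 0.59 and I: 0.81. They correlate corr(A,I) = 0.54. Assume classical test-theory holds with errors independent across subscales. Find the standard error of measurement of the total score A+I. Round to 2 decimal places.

Var(total) = 478.21 + 138.348 = 616.558.
True-score variance = 379.164 + 138.348 = 517.512, so reliability = 0.8394.
Error variance = 616.558 − 517.512 = 99.0461; SEM = √99.0461 = 9.95.

9.95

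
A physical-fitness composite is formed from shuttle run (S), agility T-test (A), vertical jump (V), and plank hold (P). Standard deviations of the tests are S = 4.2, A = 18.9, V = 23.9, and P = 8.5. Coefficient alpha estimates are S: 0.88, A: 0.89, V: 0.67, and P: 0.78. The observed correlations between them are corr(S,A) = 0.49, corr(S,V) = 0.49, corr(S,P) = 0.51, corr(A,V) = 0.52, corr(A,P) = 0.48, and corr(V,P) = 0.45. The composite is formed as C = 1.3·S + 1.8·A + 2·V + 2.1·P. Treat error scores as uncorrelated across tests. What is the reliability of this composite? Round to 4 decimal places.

0.8704

Var(C) = 1.3²·4.2² + 1.8²·18.9² + 2²·23.9² + 2.1²·8.5² + 2·[2.34·4.2·18.9·0.49 + 2.6·4.2·23.9·0.49 + 2.73·4.2·8.5·0.51 + 3.6·18.9·23.9·0.52 + 3.78·18.9·8.5·0.48 + 4.2·23.9·8.5·0.45] = 3790.63 + 3579.29 = 7369.92.
Because errors are independent across components, Cov(Tᵢ,Tⱼ) = Cov(Xᵢ,Xⱼ); the off-diagonal part of the true-score variance is the same as above.
True-score variance = [1.3²·4.2²·0.88 + 1.8²·18.9²·0.89 + 2²·23.9²·0.67 + 2.1²·8.5²·0.78] + 3579.29 = 2835.65 + 3579.29 = 6414.94.
Reliability = 6414.94 / 7369.92 = 0.8704.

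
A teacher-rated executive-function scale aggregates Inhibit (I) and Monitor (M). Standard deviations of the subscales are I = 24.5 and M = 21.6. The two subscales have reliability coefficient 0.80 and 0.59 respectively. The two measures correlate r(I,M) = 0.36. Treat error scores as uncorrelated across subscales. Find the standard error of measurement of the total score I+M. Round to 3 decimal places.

Var(total) = 1066.81 + 381.024 = 1447.83.
True-score variance = 755.47 + 381.024 = 1136.49, so reliability = 0.7850.
Error variance = 1447.83 − 1136.49 = 311.34; SEM = √311.34 = 17.645.

17.645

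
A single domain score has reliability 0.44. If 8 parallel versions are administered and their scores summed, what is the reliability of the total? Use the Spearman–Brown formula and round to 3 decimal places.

0.863

ρ_k = kρ / (1 + (k−1)ρ) = 8·0.44 / (1 + 7·0.44) = 3.520 / 4.080 = 0.863.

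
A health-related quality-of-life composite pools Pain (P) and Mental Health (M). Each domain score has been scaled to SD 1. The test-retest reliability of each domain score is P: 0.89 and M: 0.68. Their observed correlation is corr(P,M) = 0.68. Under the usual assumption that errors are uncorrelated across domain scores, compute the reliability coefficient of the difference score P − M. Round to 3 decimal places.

0.328

Var(P−M) = 1 + 1 − 2·0.68 = 2 − 1.36 = 0.64.
Under uncorrelated errors the observed covariances equal the true-score covariances, so only the own-variance terms attenuate.
True-score variance = [0.89 + 0.68] − 1.36 = 1.57 − 1.36 = 0.21.
Reliability = 0.21 / 0.64 = 0.328.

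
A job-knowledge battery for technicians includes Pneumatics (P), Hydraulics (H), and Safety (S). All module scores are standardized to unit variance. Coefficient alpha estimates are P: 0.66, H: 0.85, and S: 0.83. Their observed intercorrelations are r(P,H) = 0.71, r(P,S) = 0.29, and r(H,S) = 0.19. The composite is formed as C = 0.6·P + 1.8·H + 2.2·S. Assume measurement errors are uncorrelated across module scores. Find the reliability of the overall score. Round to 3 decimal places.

0.883

Var(C) = 0.6² + 1.8² + 2.2² + 2·[1.08·0.71 + 1.32·0.29 + 3.96·0.19] = 8.44 + 3.804 = 12.244.
Because errors are independent across components, Cov(Tᵢ,Tⱼ) = Cov(Xᵢ,Xⱼ); the off-diagonal part of the true-score variance is the same as above.
True-score variance = [0.6²·0.66 + 1.8²·0.85 + 2.2²·0.83] + 3.804 = 7.0088 + 3.804 = 10.8128.
Reliability = 10.8128 / 12.244 = 0.883.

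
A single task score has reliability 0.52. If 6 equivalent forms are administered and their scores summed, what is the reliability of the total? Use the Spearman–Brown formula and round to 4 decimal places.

0.8667

ρ_k = kρ / (1 + (k−1)ρ) = 6·0.52 / (1 + 5·0.52) = 3.120 / 3.600 = 0.8667.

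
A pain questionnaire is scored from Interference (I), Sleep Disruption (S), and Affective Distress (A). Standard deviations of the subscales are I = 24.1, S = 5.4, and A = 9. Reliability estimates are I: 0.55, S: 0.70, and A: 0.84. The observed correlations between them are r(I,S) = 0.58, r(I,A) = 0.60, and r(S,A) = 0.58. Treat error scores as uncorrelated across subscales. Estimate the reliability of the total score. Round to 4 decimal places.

Var(I+S+A) = 24.1² + 5.4² + 9² + 2·[24.1·5.4·0.58 + 24.1·9·0.60 + 5.4·9·0.58] = 690.97 + 467.618 = 1158.59.
Under uncorrelated errors the observed covariances equal the true-score covariances, so only the own-variance terms attenuate.
True-score variance = [24.1²·0.55 + 5.4²·0.70 + 9²·0.84] + 467.618 = 407.898 + 467.618 = 875.516.
Reliability = 875.516 / 1158.59 = 0.7557.

0.7557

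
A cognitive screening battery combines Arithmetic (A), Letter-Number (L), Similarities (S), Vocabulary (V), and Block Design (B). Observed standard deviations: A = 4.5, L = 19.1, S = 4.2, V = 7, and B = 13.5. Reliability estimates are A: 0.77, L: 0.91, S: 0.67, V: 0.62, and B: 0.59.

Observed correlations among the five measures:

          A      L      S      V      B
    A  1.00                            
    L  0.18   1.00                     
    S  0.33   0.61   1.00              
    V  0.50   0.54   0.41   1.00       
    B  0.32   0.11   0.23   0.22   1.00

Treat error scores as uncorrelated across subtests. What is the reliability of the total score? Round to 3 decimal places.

0.880

Var(A+L+S+V+B) = 4.5² + 19.1² + 4.2² + 7² + 13.5² + 2·[4.5·19.1·0.18 + 4.5·4.2·0.33 + 4.5·7·0.50 + 4.5·13.5·0.32 + 19.1·4.2·0.61 + 19.1·7·0.54 + 19.1·13.5·0.11 + 4.2·7·0.41 + 4.2·13.5·0.23 + 7·13.5·0.22] = 633.95 + 504.557 = 1138.51.
With uncorrelated errors the cross-covariances are all true-score covariance, so they carry over unchanged; only the diagonal terms shrink to ρᵢσᵢ².
True-score variance = [4.5²·0.77 + 19.1²·0.91 + 4.2²·0.67 + 7²·0.62 + 13.5²·0.59] + 504.557 = 497.296 + 504.557 = 1001.85.
Reliability = 1001.85 / 1138.51 = 0.880.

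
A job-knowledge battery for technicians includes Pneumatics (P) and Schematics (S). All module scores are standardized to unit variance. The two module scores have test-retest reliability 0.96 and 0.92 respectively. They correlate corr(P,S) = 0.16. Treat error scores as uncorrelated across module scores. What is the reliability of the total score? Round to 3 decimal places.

0.948

Var(P+S) = 2 + 2·[0.16] = 2 + 0.32 = 2.32.
Because errors are independent across components, Cov(Tᵢ,Tⱼ) = Cov(Xᵢ,Xⱼ); the off-diagonal part of the true-score variance is the same as above.
True-score variance = [0.96 + 0.92] + 0.32 = 1.88 + 0.32 = 2.2.
Reliability = 2.2 / 2.32 = 0.948.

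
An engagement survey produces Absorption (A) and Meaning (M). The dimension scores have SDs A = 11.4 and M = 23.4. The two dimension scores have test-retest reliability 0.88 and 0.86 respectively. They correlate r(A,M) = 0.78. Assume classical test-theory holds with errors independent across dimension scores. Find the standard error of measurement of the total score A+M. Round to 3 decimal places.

Var(total) = 677.52 + 416.146 = 1093.67.
True-score variance = 585.266 + 416.146 = 1001.41, so reliability = 0.9156.
Error variance = 1093.67 − 1001.41 = 92.2536; SEM = √92.2536 = 9.605.

9.605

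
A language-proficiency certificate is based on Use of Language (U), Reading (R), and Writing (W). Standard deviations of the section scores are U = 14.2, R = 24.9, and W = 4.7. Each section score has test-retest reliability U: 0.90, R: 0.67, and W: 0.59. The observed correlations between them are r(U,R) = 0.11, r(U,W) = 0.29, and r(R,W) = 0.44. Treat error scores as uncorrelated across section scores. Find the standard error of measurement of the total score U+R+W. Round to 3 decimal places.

15.291

Var(total) = 843.74 + 219.483 = 1063.22.
True-score variance = 609.916 + 219.483 = 829.399, so reliability = 0.7801.
Error variance = 1063.22 − 829.399 = 233.824; SEM = √233.824 = 15.291.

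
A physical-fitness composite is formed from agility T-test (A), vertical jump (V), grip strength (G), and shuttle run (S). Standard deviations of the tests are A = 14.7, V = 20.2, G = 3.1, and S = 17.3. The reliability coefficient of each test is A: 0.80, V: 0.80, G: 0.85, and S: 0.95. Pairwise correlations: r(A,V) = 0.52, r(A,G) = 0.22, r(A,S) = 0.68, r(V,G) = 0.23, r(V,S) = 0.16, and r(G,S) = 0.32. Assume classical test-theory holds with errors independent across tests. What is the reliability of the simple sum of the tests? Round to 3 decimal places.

Var(A+V+G+S) = 14.7² + 20.2² + 3.1² + 17.3² + 2·[14.7·20.2·0.52 + 14.7·3.1·0.22 + 14.7·17.3·0.68 + 20.2·3.1·0.23 + 20.2·17.3·0.16 + 3.1·17.3·0.32] = 933.03 + 849.686 = 1782.72.
Under uncorrelated errors the observed covariances equal the true-score covariances, so only the own-variance terms attenuate.
True-score variance = [14.7²·0.80 + 20.2²·0.80 + 3.1²·0.85 + 17.3²·0.95] + 849.686 = 791.798 + 849.686 = 1641.48.
Reliability = 1641.48 / 1782.72 = 0.921.

0.921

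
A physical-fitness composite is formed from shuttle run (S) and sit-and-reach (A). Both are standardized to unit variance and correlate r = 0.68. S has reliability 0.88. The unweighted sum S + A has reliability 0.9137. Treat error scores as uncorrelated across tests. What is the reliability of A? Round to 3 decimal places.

0.830

Var(S+A) = 2 + 2·0.68 = 3.360.
True-score variance = ρ_S + ρ_A + 2·0.68, so 0.9137 = (0.88 + ρ_A + 1.36) / 3.360.
ρ_A = 0.9137·3.360 − 0.88 − 1.36 = 0.830.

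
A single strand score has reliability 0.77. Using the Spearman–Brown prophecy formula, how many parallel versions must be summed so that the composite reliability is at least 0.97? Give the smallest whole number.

10

k ≥ ρ*(1−ρ₁)/(ρ₁(1−ρ*)) = 0.97·0.23 / (0.77·0.03) = 9.658.
Smallest integer k = 10.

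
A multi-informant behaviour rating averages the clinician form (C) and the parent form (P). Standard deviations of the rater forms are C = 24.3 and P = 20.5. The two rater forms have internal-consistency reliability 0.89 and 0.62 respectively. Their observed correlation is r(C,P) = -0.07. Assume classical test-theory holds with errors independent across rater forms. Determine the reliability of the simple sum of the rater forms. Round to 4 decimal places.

0.7613

Var(C+P) = 24.3² + 20.5² + 2·[24.3·20.5·(-0.07)] = 1010.74 − 69.741 = 940.999.
Under uncorrelated errors the observed covariances equal the true-score covariances, so only the own-variance terms attenuate.
True-score variance = [24.3²·0.89 + 20.5²·0.62] − 69.741 = 786.091 − 69.741 = 716.35.
Reliability = 716.35 / 940.999 = 0.7613.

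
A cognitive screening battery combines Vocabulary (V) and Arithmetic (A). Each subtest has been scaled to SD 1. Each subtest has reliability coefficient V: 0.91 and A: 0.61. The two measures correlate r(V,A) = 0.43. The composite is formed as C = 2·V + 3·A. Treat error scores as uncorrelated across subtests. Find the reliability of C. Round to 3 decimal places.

Var(C) = 2² + 3² + 2·[6·0.43] = 13 + 5.16 = 18.16.
With uncorrelated errors the cross-covariances are all true-score covariance, so they carry over unchanged; only the diagonal terms shrink to ρᵢσᵢ².
True-score variance = [2²·0.91 + 3²·0.61] + 5.16 = 9.13 + 5.16 = 14.29.
Reliability = 14.29 / 18.16 = 0.787.

0.787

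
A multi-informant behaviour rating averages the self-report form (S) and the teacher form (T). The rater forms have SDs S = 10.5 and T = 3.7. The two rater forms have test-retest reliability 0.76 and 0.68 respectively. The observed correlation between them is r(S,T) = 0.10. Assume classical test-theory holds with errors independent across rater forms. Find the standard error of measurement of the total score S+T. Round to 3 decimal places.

Var(total) = 123.94 + 7.77 = 131.71.
True-score variance = 93.0992 + 7.77 = 100.869, so reliability = 0.7658.
Error variance = 131.71 − 100.869 = 30.8408; SEM = √30.8408 = 5.553.

5.553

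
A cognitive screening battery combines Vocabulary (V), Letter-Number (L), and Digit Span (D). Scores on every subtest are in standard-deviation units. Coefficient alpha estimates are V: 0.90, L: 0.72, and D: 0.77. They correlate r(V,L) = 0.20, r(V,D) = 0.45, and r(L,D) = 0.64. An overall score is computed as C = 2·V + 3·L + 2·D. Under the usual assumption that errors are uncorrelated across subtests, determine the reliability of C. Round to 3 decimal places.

Var(C) = 2² + 3² + 2² + 2·[6·0.20 + 4·0.45 + 6·0.64] = 17 + 13.68 = 30.68.
Under uncorrelated errors the observed covariances equal the true-score covariances, so only the own-variance terms attenuate.
True-score variance = [2²·0.90 + 3²·0.72 + 2²·0.77] + 13.68 = 13.16 + 13.68 = 26.84.
Reliability = 26.84 / 30.68 = 0.875.

0.875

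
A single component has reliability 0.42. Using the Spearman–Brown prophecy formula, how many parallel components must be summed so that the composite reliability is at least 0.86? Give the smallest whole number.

9

k ≥ ρ*(1−ρ₁)/(ρ₁(1−ρ*)) = 0.86·0.58 / (0.42·0.14) = 8.483.
Smallest integer k = 9.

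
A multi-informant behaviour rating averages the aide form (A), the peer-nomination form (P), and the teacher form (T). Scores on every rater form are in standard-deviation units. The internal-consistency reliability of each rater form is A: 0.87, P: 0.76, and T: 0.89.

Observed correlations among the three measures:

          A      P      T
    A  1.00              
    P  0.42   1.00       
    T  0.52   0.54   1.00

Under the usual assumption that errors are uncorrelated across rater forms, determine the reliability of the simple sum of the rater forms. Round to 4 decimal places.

Var(A+P+T) = 3 + 2·[0.42 + 0.52 + 0.54] = 3 + 2.96 = 5.96.
Because errors are independent across components, Cov(Tᵢ,Tⱼ) = Cov(Xᵢ,Xⱼ); the off-diagonal part of the true-score variance is the same as above.
True-score variance = [0.87 + 0.76 + 0.89] + 2.96 = 2.52 + 2.96 = 5.48.
Reliability = 5.48 / 5.96 = 0.9195.

0.9195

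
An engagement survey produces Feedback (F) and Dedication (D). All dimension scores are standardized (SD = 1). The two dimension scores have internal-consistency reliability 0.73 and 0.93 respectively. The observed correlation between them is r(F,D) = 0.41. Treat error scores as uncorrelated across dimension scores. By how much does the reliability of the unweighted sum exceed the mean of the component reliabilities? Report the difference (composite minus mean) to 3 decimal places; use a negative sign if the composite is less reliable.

Var(sum) = 2 + 0.82 = 2.82; true-score variance = 1.66 + 0.82 = 2.48; composite reliability = 0.8794.
Mean component reliability = 0.8300.
Difference = 0.8794 − 0.8300 = 0.049.

0.049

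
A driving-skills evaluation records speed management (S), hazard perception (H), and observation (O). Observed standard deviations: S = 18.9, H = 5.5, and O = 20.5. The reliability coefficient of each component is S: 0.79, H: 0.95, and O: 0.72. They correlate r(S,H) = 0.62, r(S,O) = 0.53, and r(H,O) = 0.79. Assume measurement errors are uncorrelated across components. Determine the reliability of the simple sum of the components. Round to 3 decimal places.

0.873

Var(S+H+O) = 18.9² + 5.5² + 20.5² + 2·[18.9·5.5·0.62 + 18.9·20.5·0.53 + 5.5·20.5·0.79] = 807.71 + 717.74 = 1525.45.
Under uncorrelated errors the observed covariances equal the true-score covariances, so only the own-variance terms attenuate.
True-score variance = [18.9²·0.79 + 5.5²·0.95 + 20.5²·0.72] + 717.74 = 613.513 + 717.74 = 1331.25.
Reliability = 1331.25 / 1525.45 = 0.873.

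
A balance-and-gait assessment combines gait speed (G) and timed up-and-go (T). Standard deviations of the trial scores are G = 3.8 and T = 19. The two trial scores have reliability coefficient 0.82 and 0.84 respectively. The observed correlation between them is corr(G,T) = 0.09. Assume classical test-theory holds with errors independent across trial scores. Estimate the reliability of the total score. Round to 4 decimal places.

0.8446

Var(G+T) = 3.8² + 19² + 2·[3.8·19·0.09] = 375.44 + 12.996 = 388.436.
With uncorrelated errors the cross-covariances are all true-score covariance, so they carry over unchanged; only the diagonal terms shrink to ρᵢσᵢ².
True-score variance = [3.8²·0.82 + 19²·0.84] + 12.996 = 315.081 + 12.996 = 328.077.
Reliability = 328.077 / 388.436 = 0.8446.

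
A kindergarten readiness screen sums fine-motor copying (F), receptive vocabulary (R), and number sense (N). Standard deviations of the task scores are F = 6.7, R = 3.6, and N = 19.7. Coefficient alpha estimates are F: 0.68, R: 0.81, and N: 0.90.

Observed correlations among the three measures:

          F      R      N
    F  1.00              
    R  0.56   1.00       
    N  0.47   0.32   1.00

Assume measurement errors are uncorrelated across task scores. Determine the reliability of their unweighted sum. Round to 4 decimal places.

Var(F+R+N) = 6.7² + 3.6² + 19.7² + 2·[6.7·3.6·0.56 + 6.7·19.7·0.47 + 3.6·19.7·0.32] = 445.94 + 196.474 = 642.414.
Because errors are independent across components, Cov(Tᵢ,Tⱼ) = Cov(Xᵢ,Xⱼ); the off-diagonal part of the true-score variance is the same as above.
True-score variance = [6.7²·0.68 + 3.6²·0.81 + 19.7²·0.90] + 196.474 = 390.304 + 196.474 = 586.778.
Reliability = 586.778 / 642.414 = 0.9134.

0.9134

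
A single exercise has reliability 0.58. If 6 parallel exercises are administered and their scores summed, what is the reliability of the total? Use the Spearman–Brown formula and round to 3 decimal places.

ρ_k = kρ / (1 + (k−1)ρ) = 6·0.58 / (1 + 5·0.58) = 3.480 / 3.900 = 0.892.

0.892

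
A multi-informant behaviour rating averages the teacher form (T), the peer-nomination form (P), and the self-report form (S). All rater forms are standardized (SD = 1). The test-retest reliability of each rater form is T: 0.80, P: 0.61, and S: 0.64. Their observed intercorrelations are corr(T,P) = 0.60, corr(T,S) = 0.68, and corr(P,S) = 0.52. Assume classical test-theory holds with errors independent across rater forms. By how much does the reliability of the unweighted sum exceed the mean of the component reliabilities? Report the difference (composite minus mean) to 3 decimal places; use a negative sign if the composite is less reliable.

Var(sum) = 3 + 3.6 = 6.6; true-score variance = 2.05 + 3.6 = 5.65; composite reliability = 0.8561.
Mean component reliability = 0.6833.
Difference = 0.8561 − 0.6833 = 0.173.

0.173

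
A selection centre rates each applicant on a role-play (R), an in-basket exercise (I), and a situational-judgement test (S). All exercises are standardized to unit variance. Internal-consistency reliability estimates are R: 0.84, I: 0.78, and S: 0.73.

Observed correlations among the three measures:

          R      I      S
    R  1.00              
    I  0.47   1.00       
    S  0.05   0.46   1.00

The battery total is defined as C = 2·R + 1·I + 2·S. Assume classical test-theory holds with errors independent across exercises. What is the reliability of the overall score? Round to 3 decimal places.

0.852

Var(C) = 2² + 1 + 2² + 2·[2·0.47 + 4·0.05 + 2·0.46] = 9 + 4.12 = 13.12.
Because errors are independent across components, Cov(Tᵢ,Tⱼ) = Cov(Xᵢ,Xⱼ); the off-diagonal part of the true-score variance is the same as above.
True-score variance = [2²·0.84 + 0.78 + 2²·0.73] + 4.12 = 7.06 + 4.12 = 11.18.
Reliability = 11.18 / 13.12 = 0.852.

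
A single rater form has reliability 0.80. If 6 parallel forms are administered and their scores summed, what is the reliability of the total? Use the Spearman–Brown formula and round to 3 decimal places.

0.960

ρ_k = kρ / (1 + (k−1)ρ) = 6·0.80 / (1 + 5·0.80) = 4.800 / 5.000 = 0.960.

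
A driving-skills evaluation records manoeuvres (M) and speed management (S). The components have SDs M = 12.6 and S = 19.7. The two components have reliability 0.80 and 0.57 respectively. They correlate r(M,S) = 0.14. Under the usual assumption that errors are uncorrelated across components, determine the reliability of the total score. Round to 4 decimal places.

0.6777

Var(M+S) = 12.6² + 19.7² + 2·[12.6·19.7·0.14] = 546.85 + 69.5016 = 616.352.
Under uncorrelated errors the observed covariances equal the true-score covariances, so only the own-variance terms attenuate.
True-score variance = [12.6²·0.80 + 19.7²·0.57] + 69.5016 = 348.219 + 69.5016 = 417.721.
Reliability = 417.721 / 616.352 = 0.6777.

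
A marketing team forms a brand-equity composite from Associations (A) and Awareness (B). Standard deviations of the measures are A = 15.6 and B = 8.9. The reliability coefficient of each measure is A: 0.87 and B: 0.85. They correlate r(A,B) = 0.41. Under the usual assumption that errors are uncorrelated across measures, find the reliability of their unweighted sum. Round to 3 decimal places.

0.900

Var(A+B) = 15.6² + 8.9² + 2·[15.6·8.9·0.41] = 322.57 + 113.849 = 436.419.
Because errors are independent across components, Cov(Tᵢ,Tⱼ) = Cov(Xᵢ,Xⱼ); the off-diagonal part of the true-score variance is the same as above.
True-score variance = [15.6²·0.87 + 8.9²·0.85] + 113.849 = 279.052 + 113.849 = 392.9.
Reliability = 392.9 / 436.419 = 0.900.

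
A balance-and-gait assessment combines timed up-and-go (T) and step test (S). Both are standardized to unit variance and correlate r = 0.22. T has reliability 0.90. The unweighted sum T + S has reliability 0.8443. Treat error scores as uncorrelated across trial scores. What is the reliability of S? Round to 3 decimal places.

Var(T+S) = 2 + 2·0.22 = 2.440.
True-score variance = ρ_T + ρ_S + 2·0.22, so 0.8443 = (0.90 + ρ_S + 0.44) / 2.440.
ρ_S = 0.8443·2.440 − 0.90 − 0.44 = 0.720.

0.720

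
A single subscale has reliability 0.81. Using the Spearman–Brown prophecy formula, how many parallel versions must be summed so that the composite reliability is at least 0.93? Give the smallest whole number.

k ≥ ρ*(1−ρ₁)/(ρ₁(1−ρ*)) = 0.93·0.19 / (0.81·0.07) = 3.116.
Smallest integer k = 4.

4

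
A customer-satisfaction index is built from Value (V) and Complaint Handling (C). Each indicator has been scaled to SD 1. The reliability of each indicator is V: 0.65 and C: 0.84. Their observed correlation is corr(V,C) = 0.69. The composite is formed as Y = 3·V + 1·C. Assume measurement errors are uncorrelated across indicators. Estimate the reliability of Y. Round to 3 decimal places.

0.766

Var(Y) = 3² + 1 + 2·[3·0.69] = 10 + 4.14 = 14.14.
Under uncorrelated errors the observed covariances equal the true-score covariances, so only the own-variance terms attenuate.
True-score variance = [3²·0.65 + 0.84] + 4.14 = 6.69 + 4.14 = 10.83.
Reliability = 10.83 / 14.14 = 0.766.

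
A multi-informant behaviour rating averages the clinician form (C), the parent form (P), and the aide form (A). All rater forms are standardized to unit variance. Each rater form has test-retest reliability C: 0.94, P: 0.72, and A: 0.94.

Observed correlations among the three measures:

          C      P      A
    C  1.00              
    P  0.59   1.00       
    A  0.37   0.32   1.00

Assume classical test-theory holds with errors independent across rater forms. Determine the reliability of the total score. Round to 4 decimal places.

0.9281

Var(C+P+A) = 3 + 2·[0.59 + 0.37 + 0.32] = 3 + 2.56 = 5.56.
With uncorrelated errors the cross-covariances are all true-score covariance, so they carry over unchanged; only the diagonal terms shrink to ρᵢσᵢ².
True-score variance = [0.94 + 0.72 + 0.94] + 2.56 = 2.6 + 2.56 = 5.16.
Reliability = 5.16 / 5.56 = 0.9281.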